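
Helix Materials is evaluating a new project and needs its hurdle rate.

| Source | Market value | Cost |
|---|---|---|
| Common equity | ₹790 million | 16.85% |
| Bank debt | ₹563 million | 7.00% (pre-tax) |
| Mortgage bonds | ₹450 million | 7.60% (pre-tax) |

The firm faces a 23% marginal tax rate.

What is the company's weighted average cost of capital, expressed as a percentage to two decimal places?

Total capital V = 790 + 563 + 450 = 1803.
Equity: weight = 790/1803 = 0.4382; cost = 16.85%.
Bank debt: weight = 563/1803 = 0.3123; after-tax cost = 7% × (1 − 23%) = 5.3900%.
Mortgage bonds: weight = 450/1803 = 0.2496; after-tax cost = 7.6% × (1 − 23%) = 5.8520%.
WACC = 0.4382 × 16.8500% + 0.3123 × 5.3900% + 0.2496 × 5.8520% = 10.5266%.

10.53%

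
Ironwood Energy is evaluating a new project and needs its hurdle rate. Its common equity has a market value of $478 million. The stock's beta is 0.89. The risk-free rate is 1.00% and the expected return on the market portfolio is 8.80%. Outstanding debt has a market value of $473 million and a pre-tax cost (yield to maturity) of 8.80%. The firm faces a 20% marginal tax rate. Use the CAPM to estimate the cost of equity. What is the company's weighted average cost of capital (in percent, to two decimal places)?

Market risk premium = 8.8% − 1.0% = 7.8%.
Cost of equity via CAPM: Re = 1.0% + 0.89 × 7.8% = 7.9420%.
Total capital V = 478 + 473 = 951.
Equity: weight = 478/951 = 0.5026; cost = 7.942%.
Debt: weight = 473/951 = 0.4974; after-tax cost = 8.8% × (1 − 20%) = 7.0400%.
WACC = 0.5026 × 7.9420% + 0.4974 × 7.0400% = 7.4934%.

7.49%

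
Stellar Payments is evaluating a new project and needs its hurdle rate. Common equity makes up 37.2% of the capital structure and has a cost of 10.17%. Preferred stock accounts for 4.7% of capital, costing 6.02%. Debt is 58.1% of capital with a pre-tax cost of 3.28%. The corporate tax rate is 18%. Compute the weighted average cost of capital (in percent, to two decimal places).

After-tax cost of debt = 3.28% × (1 − 18%) = 2.6896%.
WACC = 0.372 × 10.1700% + 0.047 × 6.0200% + 0.581 × 2.6896% = 5.6288%.

5.63%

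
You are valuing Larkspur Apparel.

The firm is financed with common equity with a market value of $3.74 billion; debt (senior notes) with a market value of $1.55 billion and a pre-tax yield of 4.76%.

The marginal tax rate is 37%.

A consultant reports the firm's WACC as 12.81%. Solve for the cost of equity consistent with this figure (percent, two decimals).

Total capital V = 3.74 + 1.55 = 5.29.
Equity weight = 3.74/5.29 = 0.7070.
Senior notes weight = 1.55/5.29 = 0.2930.
Debt contribution = 0.2930 × 4.76% × (1 − 37%) = 0.8787%.
Required equity contribution = 12.81% − 0.8787% = 11.9313%.
Re = 11.9313% / 0.7070 = 16.8761%.

16.88%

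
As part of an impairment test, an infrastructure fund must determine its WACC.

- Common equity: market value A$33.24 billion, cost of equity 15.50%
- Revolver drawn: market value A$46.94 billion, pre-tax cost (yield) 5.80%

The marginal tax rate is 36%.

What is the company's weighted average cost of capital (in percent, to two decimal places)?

8.60%

Total capital V = 33.24 + 46.94 = 80.18.
Equity: weight = 33.24/80.18 = 0.4146; cost = 15.5%.
Revolver drawn: weight = 46.94/80.18 = 0.5854; after-tax cost = 5.8% × (1 − 36%) = 3.7120%.
WACC = 0.4146 × 15.5000% + 0.5854 × 3.7120% = 8.5989%.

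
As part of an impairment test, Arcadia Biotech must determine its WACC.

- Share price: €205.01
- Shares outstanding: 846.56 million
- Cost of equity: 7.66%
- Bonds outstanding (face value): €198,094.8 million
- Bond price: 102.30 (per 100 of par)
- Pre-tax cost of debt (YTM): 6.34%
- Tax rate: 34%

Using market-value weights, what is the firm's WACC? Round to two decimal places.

Market value of equity E = 205.01 × 846.56m = 173553.2656m. Market value of debt D = 198094.8m × 102.3/100 = 202650.9804m.
Total capital V = 173553.2656 + 202650.9804 = 376204.246.
Equity: weight = 173553.2656/376204.246 = 0.4613; cost = 7.66%.
Bonds outstanding: weight = 202650.9804/376204.246 = 0.5387; after-tax cost = 6.34% × (1 − 34%) = 4.1844%.
WACC = 0.4613 × 7.6600% + 0.5387 × 4.1844% = 5.7878%.

5.79%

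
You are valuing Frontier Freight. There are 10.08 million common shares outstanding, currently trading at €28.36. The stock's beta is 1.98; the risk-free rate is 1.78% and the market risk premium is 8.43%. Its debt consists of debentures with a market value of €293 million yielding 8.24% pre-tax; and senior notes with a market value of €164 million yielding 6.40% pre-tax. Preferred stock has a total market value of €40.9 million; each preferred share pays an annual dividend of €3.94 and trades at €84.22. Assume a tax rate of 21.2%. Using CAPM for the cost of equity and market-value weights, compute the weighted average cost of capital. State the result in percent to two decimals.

10.46%

Cost of equity via CAPM: Re = 1.78% + 1.98 × 8.43% = 18.4714%.
Cost of preferred: Rp = 3.94 / 84.22 = 4.6782%.
Market value of equity E = 28.36 × 10.08m = 285.8688m.
Total capital V = 285.8688 + 40.9 + 293 + 164 = 783.7688.
Equity: weight = 285.8688/783.7688 = 0.3647; cost = 18.4714%.
Preferred: weight = 40.9/783.7688 = 0.0522; cost = 4.6782%.
Debentures: weight = 293/783.7688 = 0.3738; after-tax cost = 8.24% × (1 − 21.2%) = 6.4931%.
Senior notes: weight = 164/783.7688 = 0.2092; after-tax cost = 6.4% × (1 − 21.2%) = 5.0432%.
WACC = 0.3647 × 18.4714% + 0.0522 × 4.6782% + 0.3738 × 6.4931% + 0.2092 × 5.0432% = 10.4639%.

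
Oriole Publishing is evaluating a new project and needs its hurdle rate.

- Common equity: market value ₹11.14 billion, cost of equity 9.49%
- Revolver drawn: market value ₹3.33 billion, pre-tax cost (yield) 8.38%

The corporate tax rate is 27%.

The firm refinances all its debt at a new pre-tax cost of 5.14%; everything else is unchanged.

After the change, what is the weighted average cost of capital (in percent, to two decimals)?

After the change:
Total capital V = 11.14 + 3.33 = 14.47.
Equity: weight = 11.14/14.47 = 0.7699; cost = 9.49%.
Revolver drawn: weight = 3.33/14.47 = 0.2301; after-tax cost = 5.14% × (1 − 27%) = 3.7522%.
WACC = 0.7699 × 9.4900% + 0.2301 × 3.7522% = 8.1696%.

8.17%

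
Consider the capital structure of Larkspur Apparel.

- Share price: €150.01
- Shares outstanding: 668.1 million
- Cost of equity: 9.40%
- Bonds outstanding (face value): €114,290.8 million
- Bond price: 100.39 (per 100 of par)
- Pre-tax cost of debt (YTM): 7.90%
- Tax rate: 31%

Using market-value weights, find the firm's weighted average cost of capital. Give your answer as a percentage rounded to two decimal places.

7.29%

Market value of equity E = 150.01 × 668.1m = 100221.681m. Market value of debt D = 114290.8m × 100.39/100 = 114736.53412m.
Total capital V = 100221.681 + 114736.53412 = 214958.21512.
Equity: weight = 100221.681/214958.21512 = 0.4662; cost = 9.4%.
Bonds outstanding: weight = 114736.53412/214958.21512 = 0.5338; after-tax cost = 7.9% × (1 − 31%) = 5.4510%.
WACC = 0.4662 × 9.4000% + 0.5338 × 5.4510% = 7.2922%.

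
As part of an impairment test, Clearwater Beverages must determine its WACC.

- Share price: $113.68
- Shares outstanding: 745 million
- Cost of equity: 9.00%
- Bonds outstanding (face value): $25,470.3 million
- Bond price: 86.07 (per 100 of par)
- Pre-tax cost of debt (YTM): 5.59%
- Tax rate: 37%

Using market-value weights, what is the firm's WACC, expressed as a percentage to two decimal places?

Market value of equity E = 113.68 × 745m = 84691.6m. Market value of debt D = 25470.3m × 86.07/100 = 21922.28721m.
Total capital V = 84691.6 + 21922.28721 = 106613.88721.
Equity: weight = 84691.6/106613.88721 = 0.7944; cost = 9%.
Bonds outstanding: weight = 21922.28721/106613.88721 = 0.2056; after-tax cost = 5.59% × (1 − 37%) = 3.5217%.
WACC = 0.7944 × 9.0000% + 0.2056 × 3.5217% = 7.8735%.

7.87%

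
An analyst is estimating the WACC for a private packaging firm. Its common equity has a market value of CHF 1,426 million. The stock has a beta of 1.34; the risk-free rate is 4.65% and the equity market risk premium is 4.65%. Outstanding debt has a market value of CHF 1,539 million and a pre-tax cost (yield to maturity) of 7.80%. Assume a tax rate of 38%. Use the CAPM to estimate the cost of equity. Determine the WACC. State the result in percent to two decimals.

7.74%

Cost of equity via CAPM: Re = 4.65% + 1.34 × 4.65% = 10.8810%.
Total capital V = 1426 + 1539 = 2965.
Equity: weight = 1426/2965 = 0.4809; cost = 10.881%.
Debt: weight = 1539/2965 = 0.5191; after-tax cost = 7.8% × (1 − 38%) = 4.8360%.
WACC = 0.4809 × 10.8810% + 0.5191 × 4.8360% = 7.7433%.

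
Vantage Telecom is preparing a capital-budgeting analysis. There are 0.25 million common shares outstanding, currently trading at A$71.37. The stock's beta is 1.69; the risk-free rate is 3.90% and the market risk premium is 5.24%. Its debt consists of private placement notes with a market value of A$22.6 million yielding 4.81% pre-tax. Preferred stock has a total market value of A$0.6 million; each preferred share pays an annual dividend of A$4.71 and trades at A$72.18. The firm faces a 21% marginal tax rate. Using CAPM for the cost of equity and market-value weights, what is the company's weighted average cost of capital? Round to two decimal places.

7.73%

Cost of equity via CAPM: Re = 3.9% + 1.69 × 5.24% = 12.7556%.
Cost of preferred: Rp = 4.71 / 72.18 = 6.5254%.
Market value of equity E = 71.37 × 0.25m = 17.8425m.
Total capital V = 17.8425 + 0.6 + 22.6 = 41.0425.
Equity: weight = 17.8425/41.0425 = 0.4347; cost = 12.7556%.
Preferred: weight = 0.6/41.0425 = 0.0146; cost = 6.5254%.
Private placement notes: weight = 22.6/41.0425 = 0.5506; after-tax cost = 4.81% × (1 − 21%) = 3.7999%.
WACC = 0.4347 × 12.7556% + 0.0146 × 6.5254% + 0.5506 × 3.7999% = 7.7331%.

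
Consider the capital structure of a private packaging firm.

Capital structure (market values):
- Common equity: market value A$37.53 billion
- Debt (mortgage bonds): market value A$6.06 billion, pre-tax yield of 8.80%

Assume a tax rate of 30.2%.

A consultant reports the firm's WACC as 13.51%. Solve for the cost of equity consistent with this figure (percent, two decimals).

Total capital V = 37.53 + 6.06 = 43.59.
Equity weight = 37.53/43.59 = 0.8610.
Mortgage bonds weight = 6.06/43.59 = 0.1390.
Debt contribution = 0.1390 × 8.8% × (1 − 30.2%) = 0.8539%.
Required equity contribution = 13.51% − 0.8539% = 12.6561%.
Re = 12.6561% / 0.8610 = 14.6997%.

14.70%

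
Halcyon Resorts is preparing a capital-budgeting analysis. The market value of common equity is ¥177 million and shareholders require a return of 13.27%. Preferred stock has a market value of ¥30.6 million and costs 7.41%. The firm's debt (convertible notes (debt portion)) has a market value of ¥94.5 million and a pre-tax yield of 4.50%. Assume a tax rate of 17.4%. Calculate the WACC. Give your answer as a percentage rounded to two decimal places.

Total capital V = 177 + 30.6 + 94.5 = 302.1.
Equity: weight = 177/302.1 = 0.5859; cost = 13.27%.
Preferred: weight = 30.6/302.1 = 0.1013; cost = 7.41%.
Convertible notes (debt portion): weight = 94.5/302.1 = 0.3128; after-tax cost = 4.5% × (1 − 17.4%) = 3.7170%.
WACC = 0.5859 × 13.2700% + 0.1013 × 7.4100% + 0.3128 × 3.7170% = 9.6882%.

9.69%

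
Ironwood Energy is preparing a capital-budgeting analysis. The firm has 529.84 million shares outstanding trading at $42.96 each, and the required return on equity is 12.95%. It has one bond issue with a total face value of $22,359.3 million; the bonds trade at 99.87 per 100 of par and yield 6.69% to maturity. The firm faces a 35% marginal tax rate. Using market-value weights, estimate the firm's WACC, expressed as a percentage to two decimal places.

Market value of equity E = 42.96 × 529.84m = 22761.9264m. Market value of debt D = 22359.3m × 99.87/100 = 22330.23291m.
Total capital V = 22761.9264 + 22330.23291 = 45092.15931.
Equity: weight = 22761.9264/45092.15931 = 0.5048; cost = 12.95%.
Bonds outstanding: weight = 22330.23291/45092.15931 = 0.4952; after-tax cost = 6.69% × (1 − 35%) = 4.3485%.
WACC = 0.5048 × 12.9500% + 0.4952 × 4.3485% = 8.6904%.

8.69%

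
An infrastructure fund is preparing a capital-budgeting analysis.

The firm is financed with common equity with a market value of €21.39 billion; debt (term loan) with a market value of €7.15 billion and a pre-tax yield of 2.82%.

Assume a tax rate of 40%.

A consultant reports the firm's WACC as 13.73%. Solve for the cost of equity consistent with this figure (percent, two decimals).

17.75%

Total capital V = 21.39 + 7.15 = 28.54.
Equity weight = 21.39/28.54 = 0.7495.
Term loan weight = 7.15/28.54 = 0.2505.
Debt contribution = 0.2505 × 2.82% × (1 − 40%) = 0.4239%.
Required equity contribution = 13.73% − 0.4239% = 13.3061%.
Re = 13.3061% / 0.7495 = 17.7539%.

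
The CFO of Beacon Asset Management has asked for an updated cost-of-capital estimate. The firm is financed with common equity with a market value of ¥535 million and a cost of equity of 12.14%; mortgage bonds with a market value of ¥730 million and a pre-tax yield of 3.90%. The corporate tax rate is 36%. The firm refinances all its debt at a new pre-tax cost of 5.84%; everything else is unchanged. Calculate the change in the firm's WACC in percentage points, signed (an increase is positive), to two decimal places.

+0.72 pp

Current WACC:
Total capital V = 535 + 730 = 1265.
Equity: weight = 535/1265 = 0.4229; cost = 12.14%.
Mortgage bonds: weight = 730/1265 = 0.5771; after-tax cost = 3.9% × (1 − 36%) = 2.4960%.
WACC = 0.4229 × 12.1400% + 0.5771 × 2.4960% = 6.5747%.
After the change:
Total capital V = 535 + 730 = 1265.
Equity: weight = 535/1265 = 0.4229; cost = 12.14%.
Mortgage bonds: weight = 730/1265 = 0.5771; after-tax cost = 5.84% × (1 − 36%) = 3.7376%.
WACC = 0.4229 × 12.1400% + 0.5771 × 3.7376% = 7.2912%.
Change in WACC = 7.2912% − 6.5747% = 0.7165 pp.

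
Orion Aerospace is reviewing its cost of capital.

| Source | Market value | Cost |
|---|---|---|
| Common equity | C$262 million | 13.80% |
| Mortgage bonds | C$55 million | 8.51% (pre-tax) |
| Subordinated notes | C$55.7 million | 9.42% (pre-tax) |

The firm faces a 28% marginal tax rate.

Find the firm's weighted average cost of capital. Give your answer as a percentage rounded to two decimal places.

Total capital V = 262 + 55 + 55.7 = 372.7.
Equity: weight = 262/372.7 = 0.7030; cost = 13.8%.
Mortgage bonds: weight = 55/372.7 = 0.1476; after-tax cost = 8.51% × (1 − 28%) = 6.1272%.
Subordinated notes: weight = 55.7/372.7 = 0.1494; after-tax cost = 9.42% × (1 − 28%) = 6.7824%.
WACC = 0.7030 × 13.8000% + 0.1476 × 6.1272% + 0.1494 × 6.7824% = 11.6189%.

11.62%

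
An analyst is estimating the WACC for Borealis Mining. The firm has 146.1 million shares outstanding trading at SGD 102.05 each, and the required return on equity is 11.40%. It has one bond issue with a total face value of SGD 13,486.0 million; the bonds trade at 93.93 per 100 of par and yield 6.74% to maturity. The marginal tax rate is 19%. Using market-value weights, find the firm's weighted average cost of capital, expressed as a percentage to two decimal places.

Market value of equity E = 102.05 × 146.1m = 14909.505m. Market value of debt D = 13486m × 93.93/100 = 12667.3998m.
Total capital V = 14909.505 + 12667.3998 = 27576.9048.
Equity: weight = 14909.505/27576.9048 = 0.5407; cost = 11.4%.
Bonds outstanding: weight = 12667.3998/27576.9048 = 0.4593; after-tax cost = 6.74% × (1 − 19%) = 5.4594%.
WACC = 0.5407 × 11.4000% + 0.4593 × 5.4594% = 8.6712%.

8.67%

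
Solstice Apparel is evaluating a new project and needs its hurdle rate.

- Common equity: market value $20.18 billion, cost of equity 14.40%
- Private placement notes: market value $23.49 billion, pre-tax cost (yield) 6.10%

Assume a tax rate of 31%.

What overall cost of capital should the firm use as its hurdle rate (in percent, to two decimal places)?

Total capital V = 20.18 + 23.49 = 43.67.
Equity: weight = 20.18/43.67 = 0.4621; cost = 14.4%.
Private placement notes: weight = 23.49/43.67 = 0.5379; after-tax cost = 6.1% × (1 − 31%) = 4.2090%.
WACC = 0.4621 × 14.4000% + 0.5379 × 4.2090% = 8.9183%.

8.92%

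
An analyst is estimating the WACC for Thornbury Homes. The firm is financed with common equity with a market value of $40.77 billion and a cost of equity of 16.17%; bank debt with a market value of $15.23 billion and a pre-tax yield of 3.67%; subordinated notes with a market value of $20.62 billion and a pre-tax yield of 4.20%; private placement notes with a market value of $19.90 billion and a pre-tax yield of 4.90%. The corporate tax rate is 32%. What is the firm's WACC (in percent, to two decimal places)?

8.52%

Total capital V = 40.77 + 15.23 + 20.62 + 19.9 = 96.52.
Equity: weight = 40.77/96.52 = 0.4224; cost = 16.17%.
Bank debt: weight = 15.23/96.52 = 0.1578; after-tax cost = 3.67% × (1 − 32%) = 2.4956%.
Subordinated notes: weight = 20.62/96.52 = 0.2136; after-tax cost = 4.2% × (1 − 32%) = 2.8560%.
Private placement notes: weight = 19.9/96.52 = 0.2062; after-tax cost = 4.9% × (1 − 32%) = 3.3320%.
WACC = 0.4224 × 16.1700% + 0.1578 × 2.4956% + 0.2136 × 2.8560% + 0.2062 × 3.3320% = 8.5211%.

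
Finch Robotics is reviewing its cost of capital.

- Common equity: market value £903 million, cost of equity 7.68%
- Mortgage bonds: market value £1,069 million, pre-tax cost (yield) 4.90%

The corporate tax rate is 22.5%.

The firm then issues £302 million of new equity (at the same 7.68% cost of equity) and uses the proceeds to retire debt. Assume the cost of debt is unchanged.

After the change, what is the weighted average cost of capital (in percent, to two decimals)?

After the change:
Total capital V = 1205 + 767 = 1972.
Equity: weight = 1205/1972 = 0.6111; cost = 7.68%.
Mortgage bonds: weight = 767/1972 = 0.3889; after-tax cost = 4.9% × (1 − 22.5%) = 3.7975%.
WACC = 0.6111 × 7.6800% + 0.3889 × 3.7975% = 6.1699%.

6.17%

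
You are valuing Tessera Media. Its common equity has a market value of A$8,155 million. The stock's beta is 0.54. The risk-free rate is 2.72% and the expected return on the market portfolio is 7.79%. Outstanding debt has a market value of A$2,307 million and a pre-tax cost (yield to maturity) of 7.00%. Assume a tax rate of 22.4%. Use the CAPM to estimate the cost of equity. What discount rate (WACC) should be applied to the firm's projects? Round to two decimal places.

Market risk premium = 7.79% − 2.72% = 5.07%.
Cost of equity via CAPM: Re = 2.72% + 0.54 × 5.07% = 5.4578%.
Total capital V = 8155 + 2307 = 10462.
Equity: weight = 8155/10462 = 0.7795; cost = 5.4578%.
Debt: weight = 2307/10462 = 0.2205; after-tax cost = 7% × (1 − 22.4%) = 5.4320%.
WACC = 0.7795 × 5.4578% + 0.2205 × 5.4320% = 5.4521%.

5.45%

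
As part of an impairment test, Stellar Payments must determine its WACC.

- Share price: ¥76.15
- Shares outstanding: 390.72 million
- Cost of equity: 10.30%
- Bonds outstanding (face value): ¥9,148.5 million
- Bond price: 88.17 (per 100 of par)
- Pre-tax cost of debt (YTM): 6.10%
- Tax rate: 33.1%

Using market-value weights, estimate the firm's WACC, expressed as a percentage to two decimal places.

8.97%

Market value of equity E = 76.15 × 390.72m = 29753.328m. Market value of debt D = 9148.5m × 88.17/100 = 8066.23245m.
Total capital V = 29753.328 + 8066.23245 = 37819.56045.
Equity: weight = 29753.328/37819.56045 = 0.7867; cost = 10.3%.
Bonds outstanding: weight = 8066.23245/37819.56045 = 0.2133; after-tax cost = 6.1% × (1 − 33.1%) = 4.0809%.
WACC = 0.7867 × 10.3000% + 0.2133 × 4.0809% = 8.9736%.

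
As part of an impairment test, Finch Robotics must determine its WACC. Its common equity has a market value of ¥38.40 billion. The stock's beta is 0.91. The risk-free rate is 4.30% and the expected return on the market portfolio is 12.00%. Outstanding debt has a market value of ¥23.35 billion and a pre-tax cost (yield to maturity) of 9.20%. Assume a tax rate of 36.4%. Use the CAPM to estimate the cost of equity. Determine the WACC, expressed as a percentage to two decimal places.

Market risk premium = 12.0% − 4.3% = 7.7%.
Cost of equity via CAPM: Re = 4.3% + 0.91 × 7.7% = 11.3070%.
Total capital V = 38.4 + 23.35 = 61.75.
Equity: weight = 38.4/61.75 = 0.6219; cost = 11.307%.
Debt: weight = 23.35/61.75 = 0.3781; after-tax cost = 9.2% × (1 − 36.4%) = 5.8512%.
WACC = 0.6219 × 11.3070% + 0.3781 × 5.8512% = 9.2440%.

9.24%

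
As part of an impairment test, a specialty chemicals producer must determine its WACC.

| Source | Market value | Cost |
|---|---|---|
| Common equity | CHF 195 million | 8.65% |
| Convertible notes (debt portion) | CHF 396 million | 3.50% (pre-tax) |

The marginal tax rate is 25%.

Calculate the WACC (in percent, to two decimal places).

4.61%

Total capital V = 195 + 396 = 591.
Equity: weight = 195/591 = 0.3299; cost = 8.65%.
Convertible notes (debt portion): weight = 396/591 = 0.6701; after-tax cost = 3.5% × (1 − 25%) = 2.6250%.
WACC = 0.3299 × 8.6500% + 0.6701 × 2.6250% = 4.6129%.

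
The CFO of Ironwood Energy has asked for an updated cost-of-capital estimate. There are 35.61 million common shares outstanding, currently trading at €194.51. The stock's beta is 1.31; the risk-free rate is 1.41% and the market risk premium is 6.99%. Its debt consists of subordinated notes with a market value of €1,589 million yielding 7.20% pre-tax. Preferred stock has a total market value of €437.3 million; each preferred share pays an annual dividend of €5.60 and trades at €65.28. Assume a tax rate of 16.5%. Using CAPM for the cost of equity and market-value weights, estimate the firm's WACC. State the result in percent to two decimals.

Cost of equity via CAPM: Re = 1.41% + 1.31 × 6.99% = 10.5669%.
Cost of preferred: Rp = 5.6 / 65.28 = 8.5784%.
Market value of equity E = 194.51 × 35.61m = 6926.5011m.
Total capital V = 6926.5011 + 437.3 + 1589 = 8952.8011.
Equity: weight = 6926.5011/8952.8011 = 0.7737; cost = 10.5669%.
Preferred: weight = 437.3/8952.8011 = 0.0488; cost = 8.5784%.
Subordinated notes: weight = 1589/8952.8011 = 0.1775; after-tax cost = 7.2% × (1 − 16.5%) = 6.0120%.
WACC = 0.7737 × 10.5669% + 0.0488 × 8.5784% + 0.1775 × 6.0120% = 9.6613%.

9.66%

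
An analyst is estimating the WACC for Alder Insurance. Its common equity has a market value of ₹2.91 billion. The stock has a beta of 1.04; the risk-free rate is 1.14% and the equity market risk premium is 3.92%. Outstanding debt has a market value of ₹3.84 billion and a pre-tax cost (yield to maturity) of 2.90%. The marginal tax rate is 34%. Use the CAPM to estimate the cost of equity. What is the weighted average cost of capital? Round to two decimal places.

3.34%

Cost of equity via CAPM: Re = 1.14% + 1.04 × 3.92% = 5.2168%.
Total capital V = 2.91 + 3.84 = 6.75.
Equity: weight = 2.91/6.75 = 0.4311; cost = 5.2168%.
Debt: weight = 3.84/6.75 = 0.5689; after-tax cost = 2.9% × (1 − 34%) = 1.9140%.
WACC = 0.4311 × 5.2168% + 0.5689 × 1.9140% = 3.3379%.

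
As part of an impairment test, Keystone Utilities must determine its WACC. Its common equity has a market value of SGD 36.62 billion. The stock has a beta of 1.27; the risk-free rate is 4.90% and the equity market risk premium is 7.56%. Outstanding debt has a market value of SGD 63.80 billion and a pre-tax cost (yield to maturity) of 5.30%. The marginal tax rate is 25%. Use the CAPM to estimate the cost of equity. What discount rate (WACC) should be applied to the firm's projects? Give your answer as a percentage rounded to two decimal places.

Cost of equity via CAPM: Re = 4.9% + 1.27 × 7.56% = 14.5012%.
Total capital V = 36.62 + 63.8 = 100.42.
Equity: weight = 36.62/100.42 = 0.3647; cost = 14.5012%.
Debt: weight = 63.8/100.42 = 0.6353; after-tax cost = 5.3% × (1 − 25%) = 3.9750%.
WACC = 0.3647 × 14.5012% + 0.6353 × 3.9750% = 7.8136%.

7.81%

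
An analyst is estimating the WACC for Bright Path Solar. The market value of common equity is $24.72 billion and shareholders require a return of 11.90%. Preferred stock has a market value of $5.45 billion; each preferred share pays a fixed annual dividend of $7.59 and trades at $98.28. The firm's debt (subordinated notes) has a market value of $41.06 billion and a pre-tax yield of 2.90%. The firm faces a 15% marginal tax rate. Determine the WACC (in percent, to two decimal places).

Cost of preferred: Rp = 7.59 / 98.28 = 7.7228%.
Total capital V = 24.72 + 5.45 + 41.06 = 71.23.
Equity: weight = 24.72/71.23 = 0.3470; cost = 11.9%.
Preferred: weight = 5.45/71.23 = 0.0765; cost = 7.7228%.
Subordinated notes: weight = 41.06/71.23 = 0.5764; after-tax cost = 2.9% × (1 − 15%) = 2.4650%.
WACC = 0.3470 × 11.9000% + 0.0765 × 7.7228% + 0.5764 × 2.4650% = 6.1417%.

6.14%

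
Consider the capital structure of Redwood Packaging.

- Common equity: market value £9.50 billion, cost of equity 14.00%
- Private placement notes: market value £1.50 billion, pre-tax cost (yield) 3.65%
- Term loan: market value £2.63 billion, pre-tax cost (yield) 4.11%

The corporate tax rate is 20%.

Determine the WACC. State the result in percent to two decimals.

10.71%

Total capital V = 9.5 + 1.5 + 2.63 = 13.63.
Equity: weight = 9.5/13.63 = 0.6970; cost = 14%.
Private placement notes: weight = 1.5/13.63 = 0.1101; after-tax cost = 3.65% × (1 − 20%) = 2.9200%.
Term loan: weight = 2.63/13.63 = 0.1930; after-tax cost = 4.11% × (1 − 20%) = 3.2880%.
WACC = 0.6970 × 14.0000% + 0.1101 × 2.9200% + 0.1930 × 3.2880% = 10.7137%.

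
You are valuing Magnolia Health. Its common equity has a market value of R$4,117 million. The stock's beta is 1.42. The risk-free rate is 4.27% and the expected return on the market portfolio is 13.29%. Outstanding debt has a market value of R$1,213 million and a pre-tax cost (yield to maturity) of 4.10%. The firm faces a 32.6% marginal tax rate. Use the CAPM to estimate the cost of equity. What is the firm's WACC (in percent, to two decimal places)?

13.82%

Market risk premium = 13.29% − 4.27% = 9.02%.
Cost of equity via CAPM: Re = 4.27% + 1.42 × 9.02% = 17.0784%.
Total capital V = 4117 + 1213 = 5330.
Equity: weight = 4117/5330 = 0.7724; cost = 17.0784%.
Debt: weight = 1213/5330 = 0.2276; after-tax cost = 4.1% × (1 − 32.6%) = 2.7634%.
WACC = 0.7724 × 17.0784% + 0.2276 × 2.7634% = 13.8206%.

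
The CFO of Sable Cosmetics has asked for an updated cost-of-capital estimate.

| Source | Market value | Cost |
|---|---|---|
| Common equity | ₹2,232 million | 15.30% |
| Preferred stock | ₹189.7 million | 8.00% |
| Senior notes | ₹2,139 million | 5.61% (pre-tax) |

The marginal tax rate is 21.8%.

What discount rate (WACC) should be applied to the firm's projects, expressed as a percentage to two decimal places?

9.88%

Total capital V = 2232 + 189.7 + 2139 = 4560.7.
Equity: weight = 2232/4560.7 = 0.4894; cost = 15.3%.
Preferred: weight = 189.7/4560.7 = 0.0416; cost = 8%.
Senior notes: weight = 2139/4560.7 = 0.4690; after-tax cost = 5.61% × (1 − 21.8%) = 4.3870%.
WACC = 0.4894 × 15.3000% + 0.0416 × 8.0000% + 0.4690 × 4.3870% = 9.8781%.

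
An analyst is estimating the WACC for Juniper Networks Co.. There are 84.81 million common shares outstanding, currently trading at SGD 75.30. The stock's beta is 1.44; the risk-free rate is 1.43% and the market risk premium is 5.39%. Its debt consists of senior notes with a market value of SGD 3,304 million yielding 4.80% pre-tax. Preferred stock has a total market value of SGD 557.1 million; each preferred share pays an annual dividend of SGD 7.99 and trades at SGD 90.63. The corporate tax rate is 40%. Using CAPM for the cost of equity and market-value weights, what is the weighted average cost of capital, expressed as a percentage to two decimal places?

Cost of equity via CAPM: Re = 1.43% + 1.44 × 5.39% = 9.1916%.
Cost of preferred: Rp = 7.99 / 90.63 = 8.8161%.
Market value of equity E = 75.3 × 84.81m = 6386.193m.
Total capital V = 6386.193 + 557.1 + 3304 = 10247.293.
Equity: weight = 6386.193/10247.293 = 0.6232; cost = 9.1916%.
Preferred: weight = 557.1/10247.293 = 0.0544; cost = 8.8161%.
Senior notes: weight = 3304/10247.293 = 0.3224; after-tax cost = 4.8% × (1 − 40%) = 2.8800%.
WACC = 0.6232 × 9.1916% + 0.0544 × 8.8161% + 0.3224 × 2.8800% = 7.1362%.

7.14%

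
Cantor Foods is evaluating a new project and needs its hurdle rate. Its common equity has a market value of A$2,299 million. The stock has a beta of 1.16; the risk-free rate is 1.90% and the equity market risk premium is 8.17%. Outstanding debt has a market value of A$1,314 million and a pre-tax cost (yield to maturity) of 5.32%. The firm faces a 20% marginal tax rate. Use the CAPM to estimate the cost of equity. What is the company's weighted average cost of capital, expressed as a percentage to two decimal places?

8.79%

Cost of equity via CAPM: Re = 1.9% + 1.16 × 8.17% = 11.3772%.
Total capital V = 2299 + 1314 = 3613.
Equity: weight = 2299/3613 = 0.6363; cost = 11.3772%.
Debt: weight = 1314/3613 = 0.3637; after-tax cost = 5.32% × (1 − 20%) = 4.2560%.
WACC = 0.6363 × 11.3772% + 0.3637 × 4.2560% = 8.7873%.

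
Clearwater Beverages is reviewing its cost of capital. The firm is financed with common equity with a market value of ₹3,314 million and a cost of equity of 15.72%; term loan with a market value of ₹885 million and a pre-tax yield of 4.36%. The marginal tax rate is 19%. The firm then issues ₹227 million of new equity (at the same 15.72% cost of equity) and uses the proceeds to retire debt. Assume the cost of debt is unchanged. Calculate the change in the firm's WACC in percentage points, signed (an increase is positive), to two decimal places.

+0.66 pp

Current WACC:
Total capital V = 3314 + 885 = 4199.
Equity: weight = 3314/4199 = 0.7892; cost = 15.72%.
Term loan: weight = 885/4199 = 0.2108; after-tax cost = 4.36% × (1 − 19%) = 3.5316%.
WACC = 0.7892 × 15.7200% + 0.2108 × 3.5316% = 13.1511%.
After the change:
Total capital V = 3541 + 658 = 4199.
Equity: weight = 3541/4199 = 0.8433; cost = 15.72%.
Term loan: weight = 658/4199 = 0.1567; after-tax cost = 4.36% × (1 − 19%) = 3.5316%.
WACC = 0.8433 × 15.7200% + 0.1567 × 3.5316% = 13.8100%.
Change in WACC = 13.8100% − 13.1511% = 0.6589 pp.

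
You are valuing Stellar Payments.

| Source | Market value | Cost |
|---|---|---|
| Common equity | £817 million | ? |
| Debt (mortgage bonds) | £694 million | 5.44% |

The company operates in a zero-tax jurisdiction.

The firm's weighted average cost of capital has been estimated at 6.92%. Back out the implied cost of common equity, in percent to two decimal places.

8.18%

Total capital V = 817 + 694 = 1511.
Equity weight = 817/1511 = 0.5407.
Mortgage bonds weight = 694/1511 = 0.4593.
Debt contribution = 0.4593 × 5.44% × (1 − 0%) = 2.4986%.
Required equity contribution = 6.92% − 2.4986% = 4.4214%.
Re = 4.4214% / 0.5407 = 8.1772%.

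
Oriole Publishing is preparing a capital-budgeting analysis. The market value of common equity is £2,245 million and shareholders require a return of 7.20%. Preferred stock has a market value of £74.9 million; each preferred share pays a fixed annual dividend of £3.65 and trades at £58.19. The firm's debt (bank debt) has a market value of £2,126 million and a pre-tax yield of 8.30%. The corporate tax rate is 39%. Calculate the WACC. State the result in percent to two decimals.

Cost of preferred: Rp = 3.65 / 58.19 = 6.2726%.
Total capital V = 2245 + 74.9 + 2126 = 4445.9.
Equity: weight = 2245/4445.9 = 0.5050; cost = 7.2%.
Preferred: weight = 74.9/4445.9 = 0.0168; cost = 6.2726%.
Bank debt: weight = 2126/4445.9 = 0.4782; after-tax cost = 8.3% × (1 − 39%) = 5.0630%.
WACC = 0.5050 × 7.2000% + 0.0168 × 6.2726% + 0.4782 × 5.0630% = 6.1625%.

6.16%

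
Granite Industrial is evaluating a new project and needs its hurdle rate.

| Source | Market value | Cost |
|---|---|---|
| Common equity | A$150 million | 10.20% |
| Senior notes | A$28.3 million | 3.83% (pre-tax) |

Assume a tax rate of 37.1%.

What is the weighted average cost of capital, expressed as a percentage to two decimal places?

8.96%

Total capital V = 150 + 28.3 = 178.3.
Equity: weight = 150/178.3 = 0.8413; cost = 10.2%.
Senior notes: weight = 28.3/178.3 = 0.1587; after-tax cost = 3.83% × (1 − 37.1%) = 2.4091%.
WACC = 0.8413 × 10.2000% + 0.1587 × 2.4091% = 8.9634%.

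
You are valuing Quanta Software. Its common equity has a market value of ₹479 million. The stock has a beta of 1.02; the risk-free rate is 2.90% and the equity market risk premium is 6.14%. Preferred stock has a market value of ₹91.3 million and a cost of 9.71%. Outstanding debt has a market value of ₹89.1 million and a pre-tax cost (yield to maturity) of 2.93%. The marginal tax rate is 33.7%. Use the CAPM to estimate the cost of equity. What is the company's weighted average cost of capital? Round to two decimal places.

Cost of equity via CAPM: Re = 2.9% + 1.02 × 6.14% = 9.1628%.
Total capital V = 479 + 91.3 + 89.1 = 659.4.
Equity: weight = 479/659.4 = 0.7264; cost = 9.1628%.
Preferred: weight = 91.3/659.4 = 0.1385; cost = 9.71%.
Debt: weight = 89.1/659.4 = 0.1351; after-tax cost = 2.93% × (1 − 33.7%) = 1.9426%.
WACC = 0.7264 × 9.1628% + 0.1385 × 9.7100% + 0.1351 × 1.9426% = 8.2629%.

8.26%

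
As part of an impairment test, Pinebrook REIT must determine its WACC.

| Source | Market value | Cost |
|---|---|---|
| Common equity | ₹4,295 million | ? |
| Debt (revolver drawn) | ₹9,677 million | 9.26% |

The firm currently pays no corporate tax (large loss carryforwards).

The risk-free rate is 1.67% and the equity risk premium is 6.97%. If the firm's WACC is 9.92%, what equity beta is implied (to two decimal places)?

Total capital V = 4295 + 9677 = 13972.
Equity weight = 4295/13972 = 0.3074.
Revolver drawn weight = 9677/13972 = 0.6926.
Debt contribution = 0.6926 × 9.26% × (1 − 0%) = 6.4135%.
Required equity contribution = 9.92% − 6.4135% = 3.5065%  ⇒  Re = 11.4070%.
CAPM: 11.4070% = 1.67% + β × 6.97%  ⇒  β = 1.3970.

1.40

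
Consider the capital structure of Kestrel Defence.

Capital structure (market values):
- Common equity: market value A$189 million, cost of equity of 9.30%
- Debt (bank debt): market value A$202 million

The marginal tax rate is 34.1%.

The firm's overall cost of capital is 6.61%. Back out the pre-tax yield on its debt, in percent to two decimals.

6.21%

Total capital V = 189 + 202 = 391.
Equity weight = 189/391 = 0.4834.
Bank debt weight = 202/391 = 0.5166.
Equity contribution = 0.4834 × 9.3% = 4.4954%.
Remaining for debt = 6.61% − 4.4954% = 2.1146%.
Rd × (1 − 34.1%) × 0.5166 = 2.1146%  ⇒  Rd = 6.2111%.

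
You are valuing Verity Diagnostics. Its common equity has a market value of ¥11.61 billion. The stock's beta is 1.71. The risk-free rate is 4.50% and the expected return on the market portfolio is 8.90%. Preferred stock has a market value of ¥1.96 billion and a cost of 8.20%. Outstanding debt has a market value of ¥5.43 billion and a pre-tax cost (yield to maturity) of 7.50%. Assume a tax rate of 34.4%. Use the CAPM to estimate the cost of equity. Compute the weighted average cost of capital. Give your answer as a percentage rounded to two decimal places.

Market risk premium = 8.9% − 4.5% = 4.4%.
Cost of equity via CAPM: Re = 4.5% + 1.71 × 4.4% = 12.0240%.
Total capital V = 11.61 + 1.96 + 5.43 = 19.
Equity: weight = 11.61/19 = 0.6111; cost = 12.024%.
Preferred: weight = 1.96/19 = 0.1032; cost = 8.2%.
Debt: weight = 5.43/19 = 0.2858; after-tax cost = 7.5% × (1 − 34.4%) = 4.9200%.
WACC = 0.6111 × 12.0240% + 0.1032 × 8.2000% + 0.2858 × 4.9200% = 9.5993%.

9.60%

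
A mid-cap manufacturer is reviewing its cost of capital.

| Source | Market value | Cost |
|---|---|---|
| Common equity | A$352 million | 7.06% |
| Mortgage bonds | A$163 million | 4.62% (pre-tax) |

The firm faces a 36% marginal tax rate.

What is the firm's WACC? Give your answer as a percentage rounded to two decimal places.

Total capital V = 352 + 163 = 515.
Equity: weight = 352/515 = 0.6835; cost = 7.06%.
Mortgage bonds: weight = 163/515 = 0.3165; after-tax cost = 4.62% × (1 − 36%) = 2.9568%.
WACC = 0.6835 × 7.0600% + 0.3165 × 2.9568% = 5.7613%.

5.76%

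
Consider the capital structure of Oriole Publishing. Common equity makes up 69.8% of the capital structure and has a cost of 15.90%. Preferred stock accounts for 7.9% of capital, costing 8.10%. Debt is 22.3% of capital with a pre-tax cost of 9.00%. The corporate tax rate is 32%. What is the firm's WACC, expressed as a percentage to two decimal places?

13.10%

After-tax cost of debt = 9% × (1 − 32%) = 6.1200%.
WACC = 0.698 × 15.9000% + 0.079 × 8.1000% + 0.223 × 6.1200% = 13.1029%.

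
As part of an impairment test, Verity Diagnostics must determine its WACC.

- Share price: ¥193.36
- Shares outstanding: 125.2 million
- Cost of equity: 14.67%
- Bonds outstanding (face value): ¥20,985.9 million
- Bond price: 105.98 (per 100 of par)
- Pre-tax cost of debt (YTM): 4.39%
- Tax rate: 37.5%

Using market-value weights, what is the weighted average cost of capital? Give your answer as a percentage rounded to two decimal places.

8.96%

Market value of equity E = 193.36 × 125.2m = 24208.672m. Market value of debt D = 20985.9m × 105.98/100 = 22240.85682m.
Total capital V = 24208.672 + 22240.85682 = 46449.52882.
Equity: weight = 24208.672/46449.52882 = 0.5212; cost = 14.67%.
Bonds outstanding: weight = 22240.85682/46449.52882 = 0.4788; after-tax cost = 4.39% × (1 − 37.5%) = 2.7437%.
WACC = 0.5212 × 14.6700% + 0.4788 × 2.7437% = 8.9595%.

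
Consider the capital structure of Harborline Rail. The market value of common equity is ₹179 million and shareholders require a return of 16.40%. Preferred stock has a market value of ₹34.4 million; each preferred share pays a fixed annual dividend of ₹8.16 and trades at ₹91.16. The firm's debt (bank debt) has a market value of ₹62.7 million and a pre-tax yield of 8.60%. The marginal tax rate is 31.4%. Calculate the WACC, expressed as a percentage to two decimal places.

Cost of preferred: Rp = 8.16 / 91.16 = 8.9513%.
Total capital V = 179 + 34.4 + 62.7 = 276.1.
Equity: weight = 179/276.1 = 0.6483; cost = 16.4%.
Preferred: weight = 34.4/276.1 = 0.1246; cost = 8.9513%.
Bank debt: weight = 62.7/276.1 = 0.2271; after-tax cost = 8.6% × (1 − 31.4%) = 5.8996%.
WACC = 0.6483 × 16.4000% + 0.1246 × 8.9513% + 0.2271 × 5.8996% = 13.0874%.

13.09%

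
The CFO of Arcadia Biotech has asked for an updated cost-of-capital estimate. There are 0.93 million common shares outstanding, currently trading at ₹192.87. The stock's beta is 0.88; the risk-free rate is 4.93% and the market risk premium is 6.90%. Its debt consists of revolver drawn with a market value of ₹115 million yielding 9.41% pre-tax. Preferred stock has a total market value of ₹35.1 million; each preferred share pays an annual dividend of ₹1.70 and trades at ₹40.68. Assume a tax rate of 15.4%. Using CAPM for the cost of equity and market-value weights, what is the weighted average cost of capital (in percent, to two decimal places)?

9.21%

Cost of equity via CAPM: Re = 4.93% + 0.88 × 6.9% = 11.0020%.
Cost of preferred: Rp = 1.7 / 40.68 = 4.1790%.
Market value of equity E = 192.87 × 0.93m = 179.3691m.
Total capital V = 179.3691 + 35.1 + 115 = 329.4691.
Equity: weight = 179.3691/329.4691 = 0.5444; cost = 11.002%.
Preferred: weight = 35.1/329.4691 = 0.1065; cost = 4.179%.
Revolver drawn: weight = 115/329.4691 = 0.3490; after-tax cost = 9.41% × (1 − 15.4%) = 7.9609%.
WACC = 0.5444 × 11.0020% + 0.1065 × 4.1790% + 0.3490 × 7.9609% = 9.2136%.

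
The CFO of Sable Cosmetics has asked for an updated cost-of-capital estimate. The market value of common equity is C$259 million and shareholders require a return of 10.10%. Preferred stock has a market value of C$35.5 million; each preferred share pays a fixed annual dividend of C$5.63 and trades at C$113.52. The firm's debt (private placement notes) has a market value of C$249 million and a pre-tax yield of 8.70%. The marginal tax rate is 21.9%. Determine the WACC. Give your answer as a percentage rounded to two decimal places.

8.25%

Cost of preferred: Rp = 5.63 / 113.52 = 4.9595%.
Total capital V = 259 + 35.5 + 249 = 543.5.
Equity: weight = 259/543.5 = 0.4765; cost = 10.1%.
Preferred: weight = 35.5/543.5 = 0.0653; cost = 4.9595%.
Private placement notes: weight = 249/543.5 = 0.4581; after-tax cost = 8.7% × (1 − 21.9%) = 6.7947%.
WACC = 0.4765 × 10.1000% + 0.0653 × 4.9595% + 0.4581 × 6.7947% = 8.2499%.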